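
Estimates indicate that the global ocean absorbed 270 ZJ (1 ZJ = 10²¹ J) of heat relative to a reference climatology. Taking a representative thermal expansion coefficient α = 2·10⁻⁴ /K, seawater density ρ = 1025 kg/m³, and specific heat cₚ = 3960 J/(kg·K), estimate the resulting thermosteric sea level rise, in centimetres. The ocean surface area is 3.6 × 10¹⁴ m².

Δh = 3.7 cm

Per unit area: Q = 270×10²¹ / (3.6×10¹⁴) = 7.5×10⁸ J/m²
Δh = αQ/(ρcₚ) = 2×10⁻⁴ × 7.5×10⁸ / (1025 × 3960) ≈ 0.036955 m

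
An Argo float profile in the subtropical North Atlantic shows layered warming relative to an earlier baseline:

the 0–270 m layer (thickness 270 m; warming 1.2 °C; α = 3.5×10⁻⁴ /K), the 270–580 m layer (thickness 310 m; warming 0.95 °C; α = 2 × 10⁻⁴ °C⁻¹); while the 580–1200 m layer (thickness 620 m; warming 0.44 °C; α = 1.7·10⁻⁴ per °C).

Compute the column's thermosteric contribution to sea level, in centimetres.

Δh ≈ 21.9 cm

3.5×10⁻⁴ × 270 × 1.2 = 0.11340 m
270–580 m: 0.95 × 310 × 2×10⁻⁴ = 0.05890 m
580–1200 m: 1.7×10⁻⁴ × 620 × 0.44 = 0.046376 m
Δh = 0.11340 + 0.05890 + 0.046376 = 0.218676 m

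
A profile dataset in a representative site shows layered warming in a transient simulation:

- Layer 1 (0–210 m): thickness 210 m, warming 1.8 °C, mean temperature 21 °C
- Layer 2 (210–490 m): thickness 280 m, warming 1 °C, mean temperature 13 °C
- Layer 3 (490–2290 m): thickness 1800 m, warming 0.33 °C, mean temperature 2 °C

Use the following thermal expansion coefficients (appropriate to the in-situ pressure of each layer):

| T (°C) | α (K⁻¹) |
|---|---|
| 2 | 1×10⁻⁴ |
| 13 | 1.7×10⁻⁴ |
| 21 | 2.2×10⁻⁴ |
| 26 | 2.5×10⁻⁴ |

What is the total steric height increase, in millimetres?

about 190 mm

Layer 1 at 21 °C → α = 2.2×10⁻⁴ K⁻¹
Layer 2 at 13 °C → α = 1.7×10⁻⁴ K⁻¹
Layer 3 at 2 °C → α = 1×10⁻⁴ K⁻¹
Layer 1: 1.8 × 210 × 2.2×10⁻⁴ = 0.08316 m
Layer 2: 280 × 1.7×10⁻⁴ × 1 = 0.04760 m
Layer 3: 1×10⁻⁴ × 1800 × 0.33 = 0.05940 m
Δh = 0.08316 + 0.04760 + 0.05940 = 0.19016 m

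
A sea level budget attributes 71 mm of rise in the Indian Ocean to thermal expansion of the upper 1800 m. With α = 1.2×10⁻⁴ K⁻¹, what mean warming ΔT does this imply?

ΔT = Δh/(αH) = 0.071 / (1.2×10⁻⁴ × 1800) ≈ 0.3287 °C

ΔT ≈ 0.33 °C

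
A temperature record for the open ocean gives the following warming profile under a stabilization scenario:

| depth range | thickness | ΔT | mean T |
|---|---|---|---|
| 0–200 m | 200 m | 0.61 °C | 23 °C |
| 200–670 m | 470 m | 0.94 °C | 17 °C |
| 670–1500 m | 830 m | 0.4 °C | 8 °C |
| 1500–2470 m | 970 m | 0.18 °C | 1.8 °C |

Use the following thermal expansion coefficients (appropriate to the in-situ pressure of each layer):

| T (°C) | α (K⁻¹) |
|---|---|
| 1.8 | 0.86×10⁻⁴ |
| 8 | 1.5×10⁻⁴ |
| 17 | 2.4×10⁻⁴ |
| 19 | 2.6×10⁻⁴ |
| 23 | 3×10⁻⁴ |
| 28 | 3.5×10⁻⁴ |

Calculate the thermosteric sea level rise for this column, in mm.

207 mm of thermosteric rise

Layer 1 at 23 °C → α = 3×10⁻⁴ K⁻¹
Layer 2 at 17 °C → α = 2.4×10⁻⁴ K⁻¹
Layer 3 at 8 °C → α = 1.5×10⁻⁴ K⁻¹
Layer 4 at 1.8 °C → α = 0.86×10⁻⁴ K⁻¹
3×10⁻⁴ × 200 × 0.61 = 0.03660 m
200–670 m: 470 × 0.94 × 2.4×10⁻⁴ = 0.106032 m
830 × 1.5×10⁻⁴ × 0.4 = 0.04980 m
Layer 4: 970 × 0.18 × 0.86×10⁻⁴ = 0.0150156 m
Δh = 0.03660 + 0.106032 + 0.04980 + 0.0150156 = 0.2074476 m ≈ 207 mm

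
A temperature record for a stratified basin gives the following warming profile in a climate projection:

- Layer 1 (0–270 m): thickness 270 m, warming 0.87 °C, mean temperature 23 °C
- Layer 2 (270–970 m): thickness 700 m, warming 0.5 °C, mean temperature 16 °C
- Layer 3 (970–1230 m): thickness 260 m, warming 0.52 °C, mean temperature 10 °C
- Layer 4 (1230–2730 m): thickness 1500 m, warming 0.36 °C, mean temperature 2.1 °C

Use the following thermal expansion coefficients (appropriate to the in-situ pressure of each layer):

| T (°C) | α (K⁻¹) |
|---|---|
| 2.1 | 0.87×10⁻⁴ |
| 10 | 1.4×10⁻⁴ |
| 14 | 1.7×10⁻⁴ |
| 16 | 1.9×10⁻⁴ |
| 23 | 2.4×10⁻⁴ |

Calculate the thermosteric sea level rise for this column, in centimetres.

Δh = 18.9 cm

Layer 1 at 23 °C → α = 2.4×10⁻⁴ K⁻¹
Layer 2 at 16 °C → α = 1.9×10⁻⁴ K⁻¹
Layer 3 at 10 °C → α = 1.4×10⁻⁴ K⁻¹
Layer 4 at 2.1 °C → α = 0.87×10⁻⁴ K⁻¹
0–270 m: 270 × 0.87 × 2.4×10⁻⁴ = 0.056376 m
Layer 2: 700 × 0.5 × 1.9×10⁻⁴ = 0.06650 m
Layer 3: 260 × 0.52 × 1.4×10⁻⁴ = 0.018928 m
1230–2730 m: 1500 × 0.36 × 0.87×10⁻⁴ = 0.04698 m
Δh = 0.056376 + 0.06650 + 0.018928 + 0.04698 = 0.188784 m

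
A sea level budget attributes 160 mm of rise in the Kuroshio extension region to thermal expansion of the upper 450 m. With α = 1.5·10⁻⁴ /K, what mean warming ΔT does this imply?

ΔT = Δh/(αH) = 0.16 / (1.5×10⁻⁴ × 450) ≈ 2.370 K

ΔT ≈ 2.4 K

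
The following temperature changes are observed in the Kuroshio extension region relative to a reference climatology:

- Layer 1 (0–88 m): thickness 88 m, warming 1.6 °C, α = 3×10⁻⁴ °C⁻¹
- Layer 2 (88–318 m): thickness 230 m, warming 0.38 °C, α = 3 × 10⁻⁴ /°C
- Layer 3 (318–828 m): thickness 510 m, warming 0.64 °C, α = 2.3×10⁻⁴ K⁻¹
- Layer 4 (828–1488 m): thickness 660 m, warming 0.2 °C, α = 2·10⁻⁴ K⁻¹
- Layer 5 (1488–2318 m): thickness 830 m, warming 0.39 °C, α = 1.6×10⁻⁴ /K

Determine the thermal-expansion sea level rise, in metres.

0–88 m: 88 × 3×10⁻⁴ × 1.6 = 0.04224 m
88–318 m: 230 × 3×10⁻⁴ × 0.38 = 0.02622 m
2.3×10⁻⁴ × 510 × 0.64 = 0.075072 m
660 × 2×10⁻⁴ × 0.2 = 0.02640 m
830 × 0.39 × 1.6×10⁻⁴ = 0.051792 m
Δh = 0.04224 + 0.02622 + 0.075072 + 0.02640 + 0.051792 = 0.221724 m

Δh = 0.222 m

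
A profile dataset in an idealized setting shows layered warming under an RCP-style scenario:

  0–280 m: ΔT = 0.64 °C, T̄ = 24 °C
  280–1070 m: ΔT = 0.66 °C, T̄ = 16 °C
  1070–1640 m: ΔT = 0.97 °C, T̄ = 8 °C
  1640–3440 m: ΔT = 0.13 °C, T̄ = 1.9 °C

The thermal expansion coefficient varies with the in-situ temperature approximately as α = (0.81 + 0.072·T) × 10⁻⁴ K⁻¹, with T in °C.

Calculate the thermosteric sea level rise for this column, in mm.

Layer 1: α = (0.81 + 0.072×24)×10⁻⁴ = 2.538×10⁻⁴ K⁻¹
Layer 2: α = (0.81 + 0.072×16)×10⁻⁴ = 1.962×10⁻⁴ K⁻¹
Layer 3: α = (0.81 + 0.072×8)×10⁻⁴ = 1.386×10⁻⁴ K⁻¹
Layer 4: α = (0.81 + 0.072×1.9)×10⁻⁴ = 0.9468×10⁻⁴ K⁻¹
Layer 1: 0.64 × 280 × 2.538×10⁻⁴ = 0.04548096 m
0.66 × 1.962×10⁻⁴ × 790 = 0.10229868 m
1070–1640 m: 1.386×10⁻⁴ × 0.97 × 570 = 0.07663194 m
0.9468×10⁻⁴ × 0.13 × 1800 = 0.02215512 m
Δh = 0.04548096 + 0.10229868 + 0.07663194 + 0.02215512 = 0.2465667 m

247 mm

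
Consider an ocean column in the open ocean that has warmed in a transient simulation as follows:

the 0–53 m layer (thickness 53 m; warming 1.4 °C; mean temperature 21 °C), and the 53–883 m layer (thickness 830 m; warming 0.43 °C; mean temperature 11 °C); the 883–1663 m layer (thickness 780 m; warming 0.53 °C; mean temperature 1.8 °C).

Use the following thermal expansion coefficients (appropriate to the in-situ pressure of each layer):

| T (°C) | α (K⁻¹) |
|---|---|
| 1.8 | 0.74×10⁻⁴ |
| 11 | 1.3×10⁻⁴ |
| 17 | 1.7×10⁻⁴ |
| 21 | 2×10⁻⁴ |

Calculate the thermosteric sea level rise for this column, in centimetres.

Layer 1 at 21 °C → α = 2×10⁻⁴ K⁻¹
Layer 2 at 11 °C → α = 1.3×10⁻⁴ K⁻¹
Layer 3 at 1.8 °C → α = 0.74×10⁻⁴ K⁻¹
2×10⁻⁴ × 53 × 1.4 = 0.01484 m
Layer 2: 830 × 0.43 × 1.3×10⁻⁴ = 0.046397 m
Layer 3: 780 × 0.53 × 0.74×10⁻⁴ = 0.0305916 m
Δh = 0.01484 + 0.046397 + 0.0305916 = 0.0918286 m

9.2 cm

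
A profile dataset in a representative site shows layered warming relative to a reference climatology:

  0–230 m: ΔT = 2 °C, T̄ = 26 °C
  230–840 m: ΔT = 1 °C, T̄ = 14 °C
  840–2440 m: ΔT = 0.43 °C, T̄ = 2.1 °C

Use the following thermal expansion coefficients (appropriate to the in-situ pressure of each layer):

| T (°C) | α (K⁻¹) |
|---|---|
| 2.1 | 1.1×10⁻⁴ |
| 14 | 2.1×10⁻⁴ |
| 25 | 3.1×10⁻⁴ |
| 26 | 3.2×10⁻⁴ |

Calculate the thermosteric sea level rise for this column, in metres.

Layer 1 at 26 °C → α = 3.2×10⁻⁴ K⁻¹
Layer 2 at 14 °C → α = 2.1×10⁻⁴ K⁻¹
Layer 3 at 2.1 °C → α = 1.1×10⁻⁴ K⁻¹
Layer 1: 230 × 3.2×10⁻⁴ × 2 = 0.14720 m
2.1×10⁻⁴ × 1 × 610 = 0.12810 m
Layer 3: 1600 × 0.43 × 1.1×10⁻⁴ = 0.07568 m
Δh = 0.14720 + 0.12810 + 0.07568 = 0.35098 m

0.351 m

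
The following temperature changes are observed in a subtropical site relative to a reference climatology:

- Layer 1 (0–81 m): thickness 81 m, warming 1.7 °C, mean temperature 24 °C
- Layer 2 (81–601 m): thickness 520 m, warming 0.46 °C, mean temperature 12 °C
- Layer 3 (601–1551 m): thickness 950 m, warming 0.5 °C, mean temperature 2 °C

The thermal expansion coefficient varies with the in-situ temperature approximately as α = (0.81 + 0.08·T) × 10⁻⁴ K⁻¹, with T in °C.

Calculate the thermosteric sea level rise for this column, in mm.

126 mm

Layer 1: α = (0.81 + 0.08×24)×10⁻⁴ = 2.73×10⁻⁴ K⁻¹
Layer 2: α = (0.81 + 0.08×12)×10⁻⁴ = 1.77×10⁻⁴ K⁻¹
Layer 3: α = (0.81 + 0.08×2)×10⁻⁴ = 0.97×10⁻⁴ K⁻¹
1.7 × 81 × 2.73×10⁻⁴ = 0.0375921 m
Layer 2: 1.77×10⁻⁴ × 0.46 × 520 = 0.0423384 m
601–1551 m: 950 × 0.5 × 0.97×10⁻⁴ = 0.046075 m
Δh = 0.0375921 + 0.0423384 + 0.046075 = 0.1260055 m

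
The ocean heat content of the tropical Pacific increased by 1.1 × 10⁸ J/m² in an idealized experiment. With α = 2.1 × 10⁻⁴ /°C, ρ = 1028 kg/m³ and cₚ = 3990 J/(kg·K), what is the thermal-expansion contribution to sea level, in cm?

Δh = αQ/(ρcₚ) = 2.1×10⁻⁴ × 1.1×10⁸ / (1028 × 3990) ≈ 0.0056318 m

about 0.563 cm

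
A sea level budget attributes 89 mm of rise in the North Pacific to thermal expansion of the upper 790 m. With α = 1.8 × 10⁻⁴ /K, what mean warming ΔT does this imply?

ΔT = Δh/(αH) = 0.089 / (1.8×10⁻⁴ × 790) ≈ 0.6259 °C

about 0.626 °C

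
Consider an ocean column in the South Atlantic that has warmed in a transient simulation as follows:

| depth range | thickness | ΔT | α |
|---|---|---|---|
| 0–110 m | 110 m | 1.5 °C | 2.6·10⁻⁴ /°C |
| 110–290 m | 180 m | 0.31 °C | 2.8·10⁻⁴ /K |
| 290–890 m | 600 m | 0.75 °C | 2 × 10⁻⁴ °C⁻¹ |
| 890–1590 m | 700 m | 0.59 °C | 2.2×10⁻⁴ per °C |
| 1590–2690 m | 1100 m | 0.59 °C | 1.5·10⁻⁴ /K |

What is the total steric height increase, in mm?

0–110 m: 110 × 1.5 × 2.6×10⁻⁴ = 0.04290 m
Layer 2: 0.31 × 180 × 2.8×10⁻⁴ = 0.015624 m
0.75 × 2×10⁻⁴ × 600 = 0.09000 m
0.59 × 700 × 2.2×10⁻⁴ = 0.09086 m
1590–2690 m: 0.59 × 1100 × 1.5×10⁻⁴ = 0.09735 m
Δh = 0.04290 + 0.015624 + 0.09000 + 0.09086 + 0.09735 = 0.336734 m ≈ 340 mm

about 340 mm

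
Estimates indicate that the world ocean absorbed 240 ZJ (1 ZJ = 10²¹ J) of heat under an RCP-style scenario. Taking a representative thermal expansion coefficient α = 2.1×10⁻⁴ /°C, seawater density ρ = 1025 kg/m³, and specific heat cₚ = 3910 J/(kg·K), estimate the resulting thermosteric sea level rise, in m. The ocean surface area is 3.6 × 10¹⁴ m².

about 0.035 m

Per unit area: Q = 240×10²¹ / (3.6×10¹⁴) ≈ 6.667×10⁸ J/m²
Δh = αQ/(ρcₚ) = 2.1×10⁻⁴ × 6.667×10⁸ / (1025 × 3910) ≈ 0.034934 m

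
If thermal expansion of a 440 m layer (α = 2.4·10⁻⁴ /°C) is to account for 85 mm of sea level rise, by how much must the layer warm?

ΔT = Δh/(αH) = 0.085 / (2.4×10⁻⁴ × 440) ≈ 0.8049 K

ΔT ≈ 0.805 K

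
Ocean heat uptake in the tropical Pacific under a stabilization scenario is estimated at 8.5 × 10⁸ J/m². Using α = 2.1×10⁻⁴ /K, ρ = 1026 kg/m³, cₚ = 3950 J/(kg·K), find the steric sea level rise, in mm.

Δh = αQ/(ρcₚ) = 2.1×10⁻⁴ × 8.5×10⁸ / (1026 × 3950) ≈ 0.044045 m

Δh ≈ 44 mm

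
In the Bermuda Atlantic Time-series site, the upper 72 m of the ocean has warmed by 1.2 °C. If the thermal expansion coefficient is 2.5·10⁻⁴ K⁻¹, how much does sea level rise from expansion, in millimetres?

Δh = αΔT·H = 2.5×10⁻⁴ × 1.2 × 72 = 0.02160 m

21.6 mm of thermosteric rise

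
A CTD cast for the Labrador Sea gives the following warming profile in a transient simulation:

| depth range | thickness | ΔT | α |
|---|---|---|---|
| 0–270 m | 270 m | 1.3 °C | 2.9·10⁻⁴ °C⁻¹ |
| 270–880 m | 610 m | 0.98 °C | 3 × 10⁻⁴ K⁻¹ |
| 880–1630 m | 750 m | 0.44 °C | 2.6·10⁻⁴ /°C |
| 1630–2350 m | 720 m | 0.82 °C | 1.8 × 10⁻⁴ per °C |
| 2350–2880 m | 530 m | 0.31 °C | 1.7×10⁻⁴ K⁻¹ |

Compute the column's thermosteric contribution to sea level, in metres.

0–270 m: 270 × 1.3 × 2.9×10⁻⁴ = 0.10179 m
0.98 × 610 × 3×10⁻⁴ = 0.17934 m
880–1630 m: 0.44 × 2.6×10⁻⁴ × 750 = 0.08580 m
720 × 1.8×10⁻⁴ × 0.82 = 0.106272 m
1.7×10⁻⁴ × 530 × 0.31 = 0.027931 m
Δh = 0.10179 + 0.17934 + 0.08580 + 0.106272 + 0.027931 = 0.501133 m

0.501 m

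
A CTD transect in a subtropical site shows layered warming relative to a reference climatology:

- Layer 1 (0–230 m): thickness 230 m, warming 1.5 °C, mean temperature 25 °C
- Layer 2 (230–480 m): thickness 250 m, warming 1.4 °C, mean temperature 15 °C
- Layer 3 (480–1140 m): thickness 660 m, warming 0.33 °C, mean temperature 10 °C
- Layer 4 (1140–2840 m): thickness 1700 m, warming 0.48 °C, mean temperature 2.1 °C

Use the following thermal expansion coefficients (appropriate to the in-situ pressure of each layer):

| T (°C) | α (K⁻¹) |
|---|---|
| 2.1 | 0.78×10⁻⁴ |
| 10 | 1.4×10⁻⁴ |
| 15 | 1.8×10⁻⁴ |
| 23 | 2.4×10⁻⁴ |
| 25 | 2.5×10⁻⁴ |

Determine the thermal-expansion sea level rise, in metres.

Layer 1 at 25 °C → α = 2.5×10⁻⁴ K⁻¹
Layer 2 at 15 °C → α = 1.8×10⁻⁴ K⁻¹
Layer 3 at 10 °C → α = 1.4×10⁻⁴ K⁻¹
Layer 4 at 2.1 °C → α = 0.78×10⁻⁴ K⁻¹
0–230 m: 2.5×10⁻⁴ × 230 × 1.5 = 0.08625 m
Layer 2: 250 × 1.8×10⁻⁴ × 1.4 = 0.06300 m
0.33 × 1.4×10⁻⁴ × 660 = 0.030492 m
0.78×10⁻⁴ × 1700 × 0.48 = 0.063648 m
Δh = 0.08625 + 0.06300 + 0.030492 + 0.063648 = 0.24339 m

about 0.243 m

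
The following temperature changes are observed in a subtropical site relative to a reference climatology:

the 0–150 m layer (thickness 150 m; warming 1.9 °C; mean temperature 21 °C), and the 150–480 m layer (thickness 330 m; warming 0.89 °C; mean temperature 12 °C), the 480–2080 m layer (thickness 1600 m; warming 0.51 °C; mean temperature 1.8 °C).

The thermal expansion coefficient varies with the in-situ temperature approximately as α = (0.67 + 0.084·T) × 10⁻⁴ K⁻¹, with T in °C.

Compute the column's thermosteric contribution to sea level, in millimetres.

Layer 1: α = (0.67 + 0.084×21)×10⁻⁴ = 2.434×10⁻⁴ K⁻¹
Layer 2: α = (0.67 + 0.084×12)×10⁻⁴ = 1.678×10⁻⁴ K⁻¹
Layer 3: α = (0.67 + 0.084×1.8)×10⁻⁴ = 0.8212×10⁻⁴ K⁻¹
0–150 m: 150 × 2.434×10⁻⁴ × 1.9 = 0.069369 m
0.89 × 1.678×10⁻⁴ × 330 = 0.04928286 m
480–2080 m: 0.8212×10⁻⁴ × 1600 × 0.51 = 0.06700992 m
Δh = 0.069369 + 0.04928286 + 0.06700992 = 0.18566178 m

Δh = 190 mm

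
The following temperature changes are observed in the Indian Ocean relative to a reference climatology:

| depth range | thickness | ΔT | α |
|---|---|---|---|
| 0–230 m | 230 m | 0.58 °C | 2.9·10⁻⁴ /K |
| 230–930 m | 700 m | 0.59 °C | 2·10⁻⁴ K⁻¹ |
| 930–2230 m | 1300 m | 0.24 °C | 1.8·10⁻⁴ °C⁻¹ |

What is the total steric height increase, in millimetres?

Layer 1: 0.58 × 2.9×10⁻⁴ × 230 = 0.038686 m
Layer 2: 700 × 2×10⁻⁴ × 0.59 = 0.08260 m
930–2230 m: 1.8×10⁻⁴ × 0.24 × 1300 = 0.05616 m
Δh = 0.038686 + 0.08260 + 0.05616 = 0.177446 m

177 mm of thermosteric rise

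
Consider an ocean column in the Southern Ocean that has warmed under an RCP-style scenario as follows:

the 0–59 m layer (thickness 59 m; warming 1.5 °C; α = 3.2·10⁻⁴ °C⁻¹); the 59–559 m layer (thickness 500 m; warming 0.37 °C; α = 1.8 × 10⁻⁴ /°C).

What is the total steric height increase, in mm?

62 mm

1.5 × 59 × 3.2×10⁻⁴ = 0.02832 m
Layer 2: 500 × 0.37 × 1.8×10⁻⁴ = 0.03330 m
Δh = 0.02832 + 0.03330 = 0.06162 m ≈ 62 mm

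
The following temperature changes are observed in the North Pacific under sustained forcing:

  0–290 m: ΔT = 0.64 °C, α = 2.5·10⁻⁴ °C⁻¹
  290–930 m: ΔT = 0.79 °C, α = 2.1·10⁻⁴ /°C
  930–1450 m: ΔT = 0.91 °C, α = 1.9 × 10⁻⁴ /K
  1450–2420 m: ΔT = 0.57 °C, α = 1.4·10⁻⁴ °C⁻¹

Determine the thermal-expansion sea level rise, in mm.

Δh = 320 mm

0–290 m: 0.64 × 290 × 2.5×10⁻⁴ = 0.04640 m
290–930 m: 2.1×10⁻⁴ × 640 × 0.79 = 0.106176 m
Layer 3: 520 × 0.91 × 1.9×10⁻⁴ = 0.089908 m
1450–2420 m: 970 × 0.57 × 1.4×10⁻⁴ = 0.077406 m
Δh = 0.04640 + 0.106176 + 0.089908 + 0.077406 = 0.31989 m ≈ 320 mm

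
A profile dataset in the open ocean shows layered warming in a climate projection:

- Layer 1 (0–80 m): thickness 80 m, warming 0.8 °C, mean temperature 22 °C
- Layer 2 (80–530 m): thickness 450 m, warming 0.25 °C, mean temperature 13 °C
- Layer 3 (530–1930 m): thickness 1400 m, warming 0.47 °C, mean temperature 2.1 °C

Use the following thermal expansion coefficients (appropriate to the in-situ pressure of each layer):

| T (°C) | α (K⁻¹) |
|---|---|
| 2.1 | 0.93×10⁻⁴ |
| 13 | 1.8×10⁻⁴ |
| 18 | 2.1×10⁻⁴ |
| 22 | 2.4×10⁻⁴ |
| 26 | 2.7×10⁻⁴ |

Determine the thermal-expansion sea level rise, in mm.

Δh = 96.8 mm

Layer 1 at 22 °C → α = 2.4×10⁻⁴ K⁻¹
Layer 2 at 13 °C → α = 1.8×10⁻⁴ K⁻¹
Layer 3 at 2.1 °C → α = 0.93×10⁻⁴ K⁻¹
Layer 1: 80 × 2.4×10⁻⁴ × 0.8 = 0.01536 m
80–530 m: 1.8×10⁻⁴ × 0.25 × 450 = 0.02025 m
530–1930 m: 0.93×10⁻⁴ × 0.47 × 1400 = 0.061194 m
Δh = 0.01536 + 0.02025 + 0.061194 = 0.096804 m ≈ 96.8 mm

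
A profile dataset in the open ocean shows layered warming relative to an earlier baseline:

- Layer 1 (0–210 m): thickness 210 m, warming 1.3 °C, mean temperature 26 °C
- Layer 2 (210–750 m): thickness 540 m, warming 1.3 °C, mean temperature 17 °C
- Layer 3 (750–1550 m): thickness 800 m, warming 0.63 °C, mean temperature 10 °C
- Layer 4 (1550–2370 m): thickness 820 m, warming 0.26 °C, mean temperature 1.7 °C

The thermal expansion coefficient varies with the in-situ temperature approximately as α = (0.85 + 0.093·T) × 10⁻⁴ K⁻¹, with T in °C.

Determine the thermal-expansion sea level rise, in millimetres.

371 mm

Layer 1: α = (0.85 + 0.093×26)×10⁻⁴ = 3.268×10⁻⁴ K⁻¹
Layer 2: α = (0.85 + 0.093×17)×10⁻⁴ = 2.431×10⁻⁴ K⁻¹
Layer 3: α = (0.85 + 0.093×10)×10⁻⁴ = 1.78×10⁻⁴ K⁻¹
Layer 4: α = (0.85 + 0.093×1.7)×10⁻⁴ = 1.0081×10⁻⁴ K⁻¹
210 × 1.3 × 3.268×10⁻⁴ = 0.0892164 m
2.431×10⁻⁴ × 1.3 × 540 = 0.1706562 m
750–1550 m: 0.63 × 800 × 1.78×10⁻⁴ = 0.089712 m
1550–2370 m: 1.0081×10⁻⁴ × 820 × 0.26 = 0.021492692 m
Δh = 0.0892164 + 0.1706562 + 0.089712 + 0.021492692 = 0.371077292 m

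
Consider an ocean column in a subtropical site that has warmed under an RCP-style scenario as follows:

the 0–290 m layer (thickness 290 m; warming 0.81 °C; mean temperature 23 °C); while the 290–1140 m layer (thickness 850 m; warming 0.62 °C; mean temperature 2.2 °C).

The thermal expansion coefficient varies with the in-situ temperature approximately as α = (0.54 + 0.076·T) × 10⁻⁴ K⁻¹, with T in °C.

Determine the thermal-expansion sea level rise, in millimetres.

Layer 1: α = (0.54 + 0.076×23)×10⁻⁴ = 2.288×10⁻⁴ K⁻¹
Layer 2: α = (0.54 + 0.076×2.2)×10⁻⁴ = 0.7072×10⁻⁴ K⁻¹
Layer 1: 290 × 2.288×10⁻⁴ × 0.81 = 0.05374512 m
290–1140 m: 0.62 × 0.7072×10⁻⁴ × 850 = 0.03726944 m
Δh = 0.05374512 + 0.03726944 = 0.09101456 m

Δh ≈ 91.0 mm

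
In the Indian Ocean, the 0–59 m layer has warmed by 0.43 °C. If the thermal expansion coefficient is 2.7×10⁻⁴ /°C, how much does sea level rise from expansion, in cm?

Δh ≈ 0.685 cm

Δh = αΔT·H = 2.7×10⁻⁴ × 0.43 × 59 = 0.0068499 m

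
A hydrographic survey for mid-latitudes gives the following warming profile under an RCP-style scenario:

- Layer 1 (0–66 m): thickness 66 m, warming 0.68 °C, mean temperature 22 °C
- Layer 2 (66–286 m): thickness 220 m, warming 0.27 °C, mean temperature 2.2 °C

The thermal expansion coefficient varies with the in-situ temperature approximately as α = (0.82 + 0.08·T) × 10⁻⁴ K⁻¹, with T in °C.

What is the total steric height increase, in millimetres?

17.5 mm of thermosteric rise

Layer 1: α = (0.82 + 0.08×22)×10⁻⁴ = 2.58×10⁻⁴ K⁻¹
Layer 2: α = (0.82 + 0.08×2.2)×10⁻⁴ = 0.996×10⁻⁴ K⁻¹
66 × 0.68 × 2.58×10⁻⁴ = 0.01157904 m
66–286 m: 220 × 0.27 × 0.996×10⁻⁴ = 0.00591624 m
Δh = 0.01157904 + 0.00591624 = 0.01749528 m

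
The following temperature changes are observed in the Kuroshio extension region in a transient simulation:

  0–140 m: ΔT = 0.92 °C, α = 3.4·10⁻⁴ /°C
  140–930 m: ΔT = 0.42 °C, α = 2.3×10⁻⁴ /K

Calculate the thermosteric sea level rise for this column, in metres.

Layer 1: 0.92 × 3.4×10⁻⁴ × 140 = 0.043792 m
Layer 2: 2.3×10⁻⁴ × 0.42 × 790 = 0.076314 m
Δh = 0.043792 + 0.076314 = 0.120106 m

0.120 m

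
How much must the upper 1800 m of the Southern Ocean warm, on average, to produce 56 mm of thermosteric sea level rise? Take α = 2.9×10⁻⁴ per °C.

ΔT = Δh/(αH) = 0.056 / (2.9×10⁻⁴ × 1800) ≈ 0.1073 K

0.107 K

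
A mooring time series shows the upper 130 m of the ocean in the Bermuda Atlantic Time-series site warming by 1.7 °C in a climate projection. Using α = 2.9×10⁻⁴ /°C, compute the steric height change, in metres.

Δh = αΔT·H = 2.9×10⁻⁴ × 1.7 × 130 = 0.06409 m

about 0.064 m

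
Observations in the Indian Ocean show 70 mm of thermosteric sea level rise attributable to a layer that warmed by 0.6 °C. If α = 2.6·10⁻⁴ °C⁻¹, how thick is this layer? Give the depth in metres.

H = Δh/(αΔT) = 0.07 / (2.6×10⁻⁴ × 0.6) ≈ 448.7 m

about 450 m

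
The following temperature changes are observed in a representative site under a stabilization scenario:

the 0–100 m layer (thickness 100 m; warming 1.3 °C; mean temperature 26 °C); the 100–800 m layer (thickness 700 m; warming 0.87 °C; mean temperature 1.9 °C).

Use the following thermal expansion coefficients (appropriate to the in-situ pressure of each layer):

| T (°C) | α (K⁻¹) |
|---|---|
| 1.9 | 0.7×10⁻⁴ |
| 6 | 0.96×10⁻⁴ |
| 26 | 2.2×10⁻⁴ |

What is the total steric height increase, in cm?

Layer 1 at 26 °C → α = 2.2×10⁻⁴ K⁻¹
Layer 2 at 1.9 °C → α = 0.7×10⁻⁴ K⁻¹
100 × 2.2×10⁻⁴ × 1.3 = 0.02860 m
Layer 2: 0.87 × 0.7×10⁻⁴ × 700 = 0.04263 m
Δh = 0.02860 + 0.04263 = 0.07123 m

Δh ≈ 7.12 cm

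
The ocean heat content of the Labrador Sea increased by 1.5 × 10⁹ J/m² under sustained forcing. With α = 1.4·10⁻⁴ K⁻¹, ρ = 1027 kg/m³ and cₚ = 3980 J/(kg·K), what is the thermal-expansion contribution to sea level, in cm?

Δh = αQ/(ρcₚ) = 1.4×10⁻⁴ × 1.5×10⁹ / (1027 × 3980) ≈ 0.051377 m

Δh ≈ 5.1 cm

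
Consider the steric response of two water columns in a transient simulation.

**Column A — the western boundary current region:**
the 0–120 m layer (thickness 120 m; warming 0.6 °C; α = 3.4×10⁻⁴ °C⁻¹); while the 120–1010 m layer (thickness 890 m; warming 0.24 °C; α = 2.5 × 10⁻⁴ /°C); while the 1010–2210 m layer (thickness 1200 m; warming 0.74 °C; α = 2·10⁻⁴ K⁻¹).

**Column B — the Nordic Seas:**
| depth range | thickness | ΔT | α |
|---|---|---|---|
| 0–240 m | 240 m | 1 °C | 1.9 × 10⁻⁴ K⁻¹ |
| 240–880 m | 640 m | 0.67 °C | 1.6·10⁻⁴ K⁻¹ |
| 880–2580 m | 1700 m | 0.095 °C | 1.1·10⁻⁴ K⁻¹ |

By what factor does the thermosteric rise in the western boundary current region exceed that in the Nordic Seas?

A Layer 1: 120 × 3.4×10⁻⁴ × 0.6 = 0.02448 m
A 890 × 0.24 × 2.5×10⁻⁴ = 0.05340 m
A 1010–2210 m: 2×10⁻⁴ × 0.74 × 1200 = 0.17760 m
A total: 0.25548 m
B 240 × 1 × 1.9×10⁻⁴ = 0.04560 m
B 640 × 1.6×10⁻⁴ × 0.67 = 0.068608 m
B 0.095 × 1700 × 1.1×10⁻⁴ = 0.017765 m
B total: 0.131973 m
Ratio: 0.25548 / 0.131973 ≈ 1.936

1.94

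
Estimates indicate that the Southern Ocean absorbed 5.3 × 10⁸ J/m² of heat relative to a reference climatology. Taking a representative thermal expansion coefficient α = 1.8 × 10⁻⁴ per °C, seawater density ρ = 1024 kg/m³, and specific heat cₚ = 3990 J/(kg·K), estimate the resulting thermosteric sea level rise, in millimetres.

about 23.3 mm

Δh = αQ/(ρcₚ) = 1.8×10⁻⁴ × 5.3×10⁸ / (1024 × 3990) ≈ 0.023349 m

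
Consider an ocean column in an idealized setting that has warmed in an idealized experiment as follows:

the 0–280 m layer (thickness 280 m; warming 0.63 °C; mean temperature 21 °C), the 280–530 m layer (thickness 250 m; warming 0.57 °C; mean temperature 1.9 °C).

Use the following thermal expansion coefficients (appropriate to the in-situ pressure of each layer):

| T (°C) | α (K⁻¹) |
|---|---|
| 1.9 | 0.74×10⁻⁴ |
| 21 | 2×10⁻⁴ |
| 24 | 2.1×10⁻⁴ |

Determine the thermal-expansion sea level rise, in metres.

Layer 1 at 21 °C → α = 2×10⁻⁴ K⁻¹
Layer 2 at 1.9 °C → α = 0.74×10⁻⁴ K⁻¹
Layer 1: 2×10⁻⁴ × 0.63 × 280 = 0.03528 m
Layer 2: 250 × 0.74×10⁻⁴ × 0.57 = 0.010545 m
Δh = 0.03528 + 0.010545 = 0.045825 m ≈ 0.0458 m

Δh ≈ 0.0458 m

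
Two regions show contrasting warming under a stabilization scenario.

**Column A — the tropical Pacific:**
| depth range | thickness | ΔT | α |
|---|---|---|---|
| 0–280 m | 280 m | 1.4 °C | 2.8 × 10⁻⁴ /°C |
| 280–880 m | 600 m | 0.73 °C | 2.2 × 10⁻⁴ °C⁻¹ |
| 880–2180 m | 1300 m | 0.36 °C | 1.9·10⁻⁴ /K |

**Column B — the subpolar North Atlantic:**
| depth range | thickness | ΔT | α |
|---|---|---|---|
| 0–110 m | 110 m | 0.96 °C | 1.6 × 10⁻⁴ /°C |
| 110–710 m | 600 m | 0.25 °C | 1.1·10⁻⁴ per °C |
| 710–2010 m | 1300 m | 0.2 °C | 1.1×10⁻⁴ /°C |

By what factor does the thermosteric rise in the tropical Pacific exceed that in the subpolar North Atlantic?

A 280 × 2.8×10⁻⁴ × 1.4 = 0.10976 m
A Layer 2: 0.73 × 2.2×10⁻⁴ × 600 = 0.09636 m
A Layer 3: 1300 × 1.9×10⁻⁴ × 0.36 = 0.08892 m
A total: 0.29504 m
B 1.6×10⁻⁴ × 110 × 0.96 = 0.016896 m
B 0.25 × 1.1×10⁻⁴ × 600 = 0.01650 m
B 710–2010 m: 0.2 × 1.1×10⁻⁴ × 1300 = 0.02860 m
B total: 0.061996 m
Ratio: 0.29504 / 0.061996 ≈ 4.759

4.8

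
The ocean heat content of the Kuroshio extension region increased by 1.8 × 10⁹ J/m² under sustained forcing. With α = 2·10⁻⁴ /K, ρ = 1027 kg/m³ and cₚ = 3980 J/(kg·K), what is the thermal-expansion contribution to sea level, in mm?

Δh = αQ/(ρcₚ) = 2×10⁻⁴ × 1.8×10⁹ / (1027 × 3980) ≈ 0.088074 m

about 88 mm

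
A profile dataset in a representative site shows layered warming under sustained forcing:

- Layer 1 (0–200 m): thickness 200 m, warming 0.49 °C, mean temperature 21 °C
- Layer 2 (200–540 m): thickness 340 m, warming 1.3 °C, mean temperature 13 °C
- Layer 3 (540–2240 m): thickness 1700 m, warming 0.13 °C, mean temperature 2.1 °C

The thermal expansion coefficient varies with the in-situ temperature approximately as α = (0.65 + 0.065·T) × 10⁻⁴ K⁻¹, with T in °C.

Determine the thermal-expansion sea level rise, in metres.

0.103 m of thermosteric rise

Layer 1: α = (0.65 + 0.065×21)×10⁻⁴ = 2.015×10⁻⁴ K⁻¹
Layer 2: α = (0.65 + 0.065×13)×10⁻⁴ = 1.495×10⁻⁴ K⁻¹
Layer 3: α = (0.65 + 0.065×2.1)×10⁻⁴ = 0.7865×10⁻⁴ K⁻¹
Layer 1: 0.49 × 200 × 2.015×10⁻⁴ = 0.019747 m
200–540 m: 1.495×10⁻⁴ × 1.3 × 340 = 0.066079 m
1700 × 0.7865×10⁻⁴ × 0.13 = 0.01738165 m
Δh = 0.019747 + 0.066079 + 0.01738165 = 0.10320765 m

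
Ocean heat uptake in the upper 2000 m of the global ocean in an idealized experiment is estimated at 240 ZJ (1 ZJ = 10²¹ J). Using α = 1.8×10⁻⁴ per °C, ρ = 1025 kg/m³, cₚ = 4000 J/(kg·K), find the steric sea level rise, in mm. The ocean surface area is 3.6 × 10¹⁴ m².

Per unit area: Q = 240×10²¹ / (3.6×10¹⁴) ≈ 6.667×10⁸ J/m²
Δh = αQ/(ρcₚ) = 1.8×10⁻⁴ × 6.667×10⁸ / (1025 × 4000) ≈ 0.02927 m

Δh = 29 mm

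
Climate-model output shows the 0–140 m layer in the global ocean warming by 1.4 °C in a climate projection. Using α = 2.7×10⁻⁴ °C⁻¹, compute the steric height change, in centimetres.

Δh = αΔT·H = 2.7×10⁻⁴ × 1.4 × 140 = 0.05292 m

5.3 cm of thermosteric rise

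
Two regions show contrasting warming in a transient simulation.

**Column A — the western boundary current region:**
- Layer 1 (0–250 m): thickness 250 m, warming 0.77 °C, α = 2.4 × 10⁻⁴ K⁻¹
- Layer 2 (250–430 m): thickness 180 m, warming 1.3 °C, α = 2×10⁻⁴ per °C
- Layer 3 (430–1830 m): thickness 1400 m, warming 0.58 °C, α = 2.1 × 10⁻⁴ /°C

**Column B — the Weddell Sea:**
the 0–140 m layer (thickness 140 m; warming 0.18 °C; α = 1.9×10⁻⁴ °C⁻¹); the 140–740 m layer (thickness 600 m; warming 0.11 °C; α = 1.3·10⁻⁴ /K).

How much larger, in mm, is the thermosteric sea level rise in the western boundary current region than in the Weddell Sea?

250 mm

A 0–250 m: 2.4×10⁻⁴ × 0.77 × 250 = 0.04620 m
A Layer 2: 180 × 1.3 × 2×10⁻⁴ = 0.04680 m
A 1400 × 2.1×10⁻⁴ × 0.58 = 0.17052 m
A total: 0.26352 m
B 0.18 × 140 × 1.9×10⁻⁴ = 0.004788 m
B 140–740 m: 0.11 × 1.3×10⁻⁴ × 600 = 0.00858 m
B total: 0.013368 m
Difference: 0.26352 − 0.013368 = 0.250152 m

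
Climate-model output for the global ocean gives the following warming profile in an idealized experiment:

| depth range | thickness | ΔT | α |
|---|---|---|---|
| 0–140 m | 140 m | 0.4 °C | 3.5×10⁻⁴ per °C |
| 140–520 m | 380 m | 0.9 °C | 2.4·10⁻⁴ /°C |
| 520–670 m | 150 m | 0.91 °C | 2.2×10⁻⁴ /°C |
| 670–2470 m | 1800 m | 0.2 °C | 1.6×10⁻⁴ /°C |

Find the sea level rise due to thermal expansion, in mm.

Δh ≈ 189 mm

0.4 × 3.5×10⁻⁴ × 140 = 0.01960 m
380 × 2.4×10⁻⁴ × 0.9 = 0.08208 m
520–670 m: 0.91 × 150 × 2.2×10⁻⁴ = 0.03003 m
670–2470 m: 1800 × 0.2 × 1.6×10⁻⁴ = 0.05760 m
Δh = 0.01960 + 0.08208 + 0.03003 + 0.05760 = 0.18931 m ≈ 189 mm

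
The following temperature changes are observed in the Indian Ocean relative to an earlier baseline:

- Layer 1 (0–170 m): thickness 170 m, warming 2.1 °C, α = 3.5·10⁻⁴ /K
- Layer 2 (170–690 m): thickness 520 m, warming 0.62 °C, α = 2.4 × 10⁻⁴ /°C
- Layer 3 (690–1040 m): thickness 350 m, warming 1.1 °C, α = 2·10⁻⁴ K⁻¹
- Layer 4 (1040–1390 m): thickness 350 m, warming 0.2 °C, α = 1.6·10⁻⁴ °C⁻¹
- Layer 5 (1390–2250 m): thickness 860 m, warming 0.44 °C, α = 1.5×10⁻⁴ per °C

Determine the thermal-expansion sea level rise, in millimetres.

Layer 1: 3.5×10⁻⁴ × 2.1 × 170 = 0.12495 m
520 × 2.4×10⁻⁴ × 0.62 = 0.077376 m
690–1040 m: 1.1 × 350 × 2×10⁻⁴ = 0.07700 m
1040–1390 m: 350 × 1.6×10⁻⁴ × 0.2 = 0.01120 m
1390–2250 m: 1.5×10⁻⁴ × 860 × 0.44 = 0.05676 m
Δh = 0.12495 + 0.077376 + 0.07700 + 0.01120 + 0.05676 = 0.347286 m

347 mm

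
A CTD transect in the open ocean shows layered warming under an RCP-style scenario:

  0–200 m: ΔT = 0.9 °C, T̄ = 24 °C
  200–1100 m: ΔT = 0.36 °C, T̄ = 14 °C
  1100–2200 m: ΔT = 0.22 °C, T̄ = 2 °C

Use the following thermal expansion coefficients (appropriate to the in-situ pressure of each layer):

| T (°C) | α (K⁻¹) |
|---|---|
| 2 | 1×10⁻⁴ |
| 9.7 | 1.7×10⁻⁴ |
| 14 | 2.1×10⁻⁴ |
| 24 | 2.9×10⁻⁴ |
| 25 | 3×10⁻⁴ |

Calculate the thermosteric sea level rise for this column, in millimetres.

Layer 1 at 24 °C → α = 2.9×10⁻⁴ K⁻¹
Layer 2 at 14 °C → α = 2.1×10⁻⁴ K⁻¹
Layer 3 at 2 °C → α = 1×10⁻⁴ K⁻¹
0–200 m: 0.9 × 2.9×10⁻⁴ × 200 = 0.05220 m
Layer 2: 900 × 0.36 × 2.1×10⁻⁴ = 0.06804 m
1100 × 0.22 × 1×10⁻⁴ = 0.02420 m
Δh = 0.05220 + 0.06804 + 0.02420 = 0.14444 m ≈ 144 mm

Δh = 144 mm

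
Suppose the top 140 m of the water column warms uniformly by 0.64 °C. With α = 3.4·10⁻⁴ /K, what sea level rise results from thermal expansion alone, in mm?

Δh = αΔT·H = 3.4×10⁻⁴ × 0.64 × 140 = 0.030464 m

30 mm of thermosteric rise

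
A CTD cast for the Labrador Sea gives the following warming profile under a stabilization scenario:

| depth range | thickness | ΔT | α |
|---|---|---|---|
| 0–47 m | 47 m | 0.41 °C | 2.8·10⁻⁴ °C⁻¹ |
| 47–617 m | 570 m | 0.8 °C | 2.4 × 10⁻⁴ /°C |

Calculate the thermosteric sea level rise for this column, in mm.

Δh ≈ 115 mm

0–47 m: 47 × 0.41 × 2.8×10⁻⁴ = 0.0053956 m
47–617 m: 0.8 × 570 × 2.4×10⁻⁴ = 0.10944 m
Δh = 0.0053956 + 0.10944 = 0.1148356 m ≈ 115 mm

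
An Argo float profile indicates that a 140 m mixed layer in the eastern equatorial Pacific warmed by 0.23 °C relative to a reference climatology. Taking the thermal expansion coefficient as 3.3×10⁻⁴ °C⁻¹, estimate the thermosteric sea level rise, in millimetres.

Δh = αΔT·H = 3.3×10⁻⁴ × 0.23 × 140 = 0.010626 m

about 10.6 mm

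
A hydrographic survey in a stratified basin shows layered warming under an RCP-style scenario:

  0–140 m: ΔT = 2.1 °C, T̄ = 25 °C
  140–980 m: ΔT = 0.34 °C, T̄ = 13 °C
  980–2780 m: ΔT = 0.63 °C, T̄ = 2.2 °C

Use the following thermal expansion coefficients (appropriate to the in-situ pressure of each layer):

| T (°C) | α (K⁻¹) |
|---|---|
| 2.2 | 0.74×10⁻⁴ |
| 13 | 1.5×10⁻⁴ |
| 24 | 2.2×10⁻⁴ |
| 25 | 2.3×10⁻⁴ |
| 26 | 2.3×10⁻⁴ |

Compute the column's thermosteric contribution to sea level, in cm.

Layer 1 at 25 °C → α = 2.3×10⁻⁴ K⁻¹
Layer 2 at 13 °C → α = 1.5×10⁻⁴ K⁻¹
Layer 3 at 2.2 °C → α = 0.74×10⁻⁴ K⁻¹
Layer 1: 2.1 × 2.3×10⁻⁴ × 140 = 0.06762 m
140–980 m: 840 × 0.34 × 1.5×10⁻⁴ = 0.04284 m
980–2780 m: 0.63 × 0.74×10⁻⁴ × 1800 = 0.083916 m
Δh = 0.06762 + 0.04284 + 0.083916 = 0.194376 m

Δh = 19.4 cm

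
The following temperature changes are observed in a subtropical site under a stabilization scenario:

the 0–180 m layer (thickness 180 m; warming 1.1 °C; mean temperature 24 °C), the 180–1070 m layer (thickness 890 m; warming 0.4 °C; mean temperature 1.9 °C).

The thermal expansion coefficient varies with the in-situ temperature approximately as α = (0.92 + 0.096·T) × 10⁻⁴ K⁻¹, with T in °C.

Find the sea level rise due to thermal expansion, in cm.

Layer 1: α = (0.92 + 0.096×24)×10⁻⁴ = 3.224×10⁻⁴ K⁻¹
Layer 2: α = (0.92 + 0.096×1.9)×10⁻⁴ = 1.1024×10⁻⁴ K⁻¹
Layer 1: 180 × 1.1 × 3.224×10⁻⁴ = 0.0638352 m
Layer 2: 1.1024×10⁻⁴ × 890 × 0.4 = 0.03924544 m
Δh = 0.0638352 + 0.03924544 = 0.10308064 m ≈ 10 cm

about 10 cm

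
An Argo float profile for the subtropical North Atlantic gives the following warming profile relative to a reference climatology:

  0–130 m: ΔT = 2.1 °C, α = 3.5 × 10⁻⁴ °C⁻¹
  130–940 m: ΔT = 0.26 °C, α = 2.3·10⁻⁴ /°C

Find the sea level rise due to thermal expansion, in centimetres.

Layer 1: 2.1 × 3.5×10⁻⁴ × 130 = 0.09555 m
130–940 m: 2.3×10⁻⁴ × 810 × 0.26 = 0.048438 m
Δh = 0.09555 + 0.048438 = 0.143988 m

14 cm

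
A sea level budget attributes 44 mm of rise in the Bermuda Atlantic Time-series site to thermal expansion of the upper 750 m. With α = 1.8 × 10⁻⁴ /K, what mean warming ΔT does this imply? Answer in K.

0.326 K

ΔT = Δh/(αH) = 0.044 / (1.8×10⁻⁴ × 750) ≈ 0.3259 K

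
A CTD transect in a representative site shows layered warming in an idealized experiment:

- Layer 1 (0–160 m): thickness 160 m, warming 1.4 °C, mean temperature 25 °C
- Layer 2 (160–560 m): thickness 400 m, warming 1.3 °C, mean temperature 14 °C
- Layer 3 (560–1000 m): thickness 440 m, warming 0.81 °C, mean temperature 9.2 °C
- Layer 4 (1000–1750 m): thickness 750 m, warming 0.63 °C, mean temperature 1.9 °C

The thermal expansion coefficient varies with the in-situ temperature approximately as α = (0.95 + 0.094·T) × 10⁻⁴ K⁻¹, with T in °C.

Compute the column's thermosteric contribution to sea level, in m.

0.310 m of thermosteric rise

Layer 1: α = (0.95 + 0.094×25)×10⁻⁴ = 3.3×10⁻⁴ K⁻¹
Layer 2: α = (0.95 + 0.094×14)×10⁻⁴ = 2.266×10⁻⁴ K⁻¹
Layer 3: α = (0.95 + 0.094×9.2)×10⁻⁴ = 1.8148×10⁻⁴ K⁻¹
Layer 4: α = (0.95 + 0.094×1.9)×10⁻⁴ = 1.1286×10⁻⁴ K⁻¹
0–160 m: 160 × 3.3×10⁻⁴ × 1.4 = 0.07392 m
160–560 m: 2.266×10⁻⁴ × 1.3 × 400 = 0.117832 m
1.8148×10⁻⁴ × 0.81 × 440 = 0.064679472 m
1000–1750 m: 750 × 0.63 × 1.1286×10⁻⁴ = 0.05332635 m
Δh = 0.07392 + 0.117832 + 0.064679472 + 0.05332635 = 0.309757822 m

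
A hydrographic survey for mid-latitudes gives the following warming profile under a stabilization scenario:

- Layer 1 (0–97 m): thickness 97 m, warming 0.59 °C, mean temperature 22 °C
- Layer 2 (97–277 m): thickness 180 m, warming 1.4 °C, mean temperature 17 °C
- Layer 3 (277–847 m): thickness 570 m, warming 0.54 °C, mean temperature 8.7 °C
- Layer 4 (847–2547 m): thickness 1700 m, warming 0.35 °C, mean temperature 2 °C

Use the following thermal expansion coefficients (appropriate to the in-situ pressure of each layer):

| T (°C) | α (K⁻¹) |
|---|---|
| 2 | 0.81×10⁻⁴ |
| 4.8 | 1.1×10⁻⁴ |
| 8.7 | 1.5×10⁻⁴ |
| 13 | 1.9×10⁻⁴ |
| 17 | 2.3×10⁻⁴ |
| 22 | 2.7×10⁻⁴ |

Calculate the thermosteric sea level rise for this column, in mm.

170 mm of thermosteric rise

Layer 1 at 22 °C → α = 2.7×10⁻⁴ K⁻¹
Layer 2 at 17 °C → α = 2.3×10⁻⁴ K⁻¹
Layer 3 at 8.7 °C → α = 1.5×10⁻⁴ K⁻¹
Layer 4 at 2 °C → α = 0.81×10⁻⁴ K⁻¹
Layer 1: 0.59 × 97 × 2.7×10⁻⁴ = 0.0154521 m
2.3×10⁻⁴ × 180 × 1.4 = 0.05796 m
277–847 m: 1.5×10⁻⁴ × 570 × 0.54 = 0.04617 m
Layer 4: 0.81×10⁻⁴ × 1700 × 0.35 = 0.048195 m
Δh = 0.0154521 + 0.05796 + 0.04617 + 0.048195 = 0.1677771 m ≈ 170 mm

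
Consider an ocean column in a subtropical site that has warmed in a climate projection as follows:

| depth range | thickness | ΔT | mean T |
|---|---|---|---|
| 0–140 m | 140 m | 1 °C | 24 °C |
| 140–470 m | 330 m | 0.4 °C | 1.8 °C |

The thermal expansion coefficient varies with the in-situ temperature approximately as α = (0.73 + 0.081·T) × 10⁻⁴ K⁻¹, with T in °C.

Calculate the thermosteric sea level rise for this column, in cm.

Layer 1: α = (0.73 + 0.081×24)×10⁻⁴ = 2.674×10⁻⁴ K⁻¹
Layer 2: α = (0.73 + 0.081×1.8)×10⁻⁴ = 0.8758×10⁻⁴ K⁻¹
0–140 m: 1 × 2.674×10⁻⁴ × 140 = 0.037436 m
Layer 2: 0.4 × 0.8758×10⁻⁴ × 330 = 0.01156056 m
Δh = 0.037436 + 0.01156056 = 0.04899656 m

4.90 cm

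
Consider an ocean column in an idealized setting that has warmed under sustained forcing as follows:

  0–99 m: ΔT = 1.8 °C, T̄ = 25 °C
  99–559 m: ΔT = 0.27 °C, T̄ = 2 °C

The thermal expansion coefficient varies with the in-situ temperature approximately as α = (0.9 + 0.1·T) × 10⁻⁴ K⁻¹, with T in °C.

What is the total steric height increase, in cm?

Layer 1: α = (0.9 + 0.1×25)×10⁻⁴ = 3.4×10⁻⁴ K⁻¹
Layer 2: α = (0.9 + 0.1×2)×10⁻⁴ = 1.1×10⁻⁴ K⁻¹
99 × 1.8 × 3.4×10⁻⁴ = 0.060588 m
Layer 2: 0.27 × 460 × 1.1×10⁻⁴ = 0.013662 m
Δh = 0.060588 + 0.013662 = 0.07425 m ≈ 7.43 cm

about 7.43 cm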